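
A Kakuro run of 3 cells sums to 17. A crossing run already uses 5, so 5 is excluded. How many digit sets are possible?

5

3 distinct digits from 1–9 sum between 6 and 24.
Dropping sets that contain 5.
Enumerating: {1,7,9}, {2,6,9}, {2,7,8}, {3,6,8}, {4,6,7}.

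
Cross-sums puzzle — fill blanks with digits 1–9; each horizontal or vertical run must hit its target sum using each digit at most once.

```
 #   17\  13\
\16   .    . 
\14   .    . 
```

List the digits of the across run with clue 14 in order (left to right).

8 6

16 in 2 cells must be {7,9}; 17 in 2 cells must be {8,9}.
The 16 across and the 17 down share only 9, so R1C1 = 9.
R1C2 = 16 − 9 = 7 completes the 16 across.
R2C1 = 17 − 9 = 8 completes the 17 down.
R2C2 = 14 − 8 = 6 completes the 14 across.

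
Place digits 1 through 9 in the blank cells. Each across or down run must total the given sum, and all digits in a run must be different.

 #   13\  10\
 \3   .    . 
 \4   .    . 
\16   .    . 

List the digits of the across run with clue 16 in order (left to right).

9 7

3 in 2 cells must be {1,2}; 4 in 2 cells must be {1,3}; 16 in 2 cells must be {7,9}.
The 16 across and the 10 down share only 7, so R3C2 = 7.
Given what's placed, R2C2 must be 1 to fit the 4 across and 10 down.
R3C1 = 16 − 7 = 9 completes the 16 across.
R1C1 = 1: the only remaining digit allowed by both the 3 across and the 13 down.
R1C2 = 3 − 1 = 2 completes the 3 across.
R2C1 = 4 − 1 = 3 completes the 4 across.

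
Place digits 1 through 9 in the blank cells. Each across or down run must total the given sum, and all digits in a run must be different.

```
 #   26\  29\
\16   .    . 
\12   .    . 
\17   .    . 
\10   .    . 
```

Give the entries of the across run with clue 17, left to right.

8, 9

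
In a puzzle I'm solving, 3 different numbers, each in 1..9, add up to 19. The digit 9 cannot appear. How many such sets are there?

3 distinct digits from 1–9 sum between 6 and 24.
Dropping sets that contain 9.
Enumerating: {4,7,8}, {5,6,8}.

2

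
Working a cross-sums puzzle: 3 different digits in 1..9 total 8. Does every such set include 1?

Yes

Every partition of 8 into 3 distinct digits includes 1: {1,2,5}, {1,3,4}.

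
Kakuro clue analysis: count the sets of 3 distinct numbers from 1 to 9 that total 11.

5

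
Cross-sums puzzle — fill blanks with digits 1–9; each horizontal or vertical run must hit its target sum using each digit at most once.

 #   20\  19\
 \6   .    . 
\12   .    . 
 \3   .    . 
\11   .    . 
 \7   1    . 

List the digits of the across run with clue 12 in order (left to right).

3 in 2 cells must be {1,2}.
Given what's placed, R3C1 must be 2 to fit the 3 across and 20 down.
R3C2 = 3 − 2 = 1 completes the 3 across.
R5C2 = 7 − 1 = 6 completes the 7 across.
Nothing is forced directly, so branch on R1C1, whose candidates are 4 or 5. If R1C1 = 5: then R1C2 would have to be in {1} for the 6 across but in {2,3,4,5,7} for the 19 down — contradiction. So R1C1 = 4.
R1C2 = 6 − 4 = 2 completes the 6 across.
No cell is forced outright now. R2C2 can only be 3 or 7 (the digits allowed by both its 12 across and its 19 down). If R2C2 = 3: then R2C1 would have to be in {9} for the 12 across but in {5,6,7,8} for the 20 down — contradiction. So R2C2 = 7.
R2C1 = 12 − 7 = 5 completes the 12 across.

5, 7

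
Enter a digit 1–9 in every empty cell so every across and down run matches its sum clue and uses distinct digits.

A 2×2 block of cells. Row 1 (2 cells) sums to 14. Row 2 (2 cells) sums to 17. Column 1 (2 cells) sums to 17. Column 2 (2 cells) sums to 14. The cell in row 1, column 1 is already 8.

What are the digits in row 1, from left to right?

17 in 2 cells must be {8,9}.
(1,2) = 14 − 8 = 6 completes the 14 across.
(2,1) = 17 − 8 = 9 completes the 17 down.
(2,2) = 17 − 9 = 8 completes the 17 across.

8 6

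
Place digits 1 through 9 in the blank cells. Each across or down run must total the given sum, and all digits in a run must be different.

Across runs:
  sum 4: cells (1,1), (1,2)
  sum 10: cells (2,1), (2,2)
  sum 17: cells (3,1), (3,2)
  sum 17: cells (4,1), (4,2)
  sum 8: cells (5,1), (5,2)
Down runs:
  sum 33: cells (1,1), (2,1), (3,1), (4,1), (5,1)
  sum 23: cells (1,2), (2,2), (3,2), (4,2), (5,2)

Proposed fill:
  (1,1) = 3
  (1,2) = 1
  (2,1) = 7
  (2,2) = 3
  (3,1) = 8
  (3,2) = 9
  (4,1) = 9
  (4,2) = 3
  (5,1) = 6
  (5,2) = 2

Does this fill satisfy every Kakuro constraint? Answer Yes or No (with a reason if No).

No — the across run (4,1)–(4,2) sums to 12, not 17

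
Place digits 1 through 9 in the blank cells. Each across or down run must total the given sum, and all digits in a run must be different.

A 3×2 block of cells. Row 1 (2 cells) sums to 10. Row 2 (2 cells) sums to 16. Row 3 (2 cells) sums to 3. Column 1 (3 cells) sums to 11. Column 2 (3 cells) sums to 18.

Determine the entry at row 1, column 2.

7

16 in 2 cells must be {7,9}; 3 in 2 cells must be {1,2}.
The 16 across and the 11 down share only 7, so (2,1) = 7.
(2,2) = 16 − 7 = 9 completes the 16 across.
Given what's placed, (3,1) must be 1 to fit the 3 across and 11 down.
(3,2) = 3 − 1 = 2 completes the 3 across.
(1,1) = 11 − 8 = 3 completes the 11 down.
(1,2) = 10 − 3 = 7 completes the 10 across.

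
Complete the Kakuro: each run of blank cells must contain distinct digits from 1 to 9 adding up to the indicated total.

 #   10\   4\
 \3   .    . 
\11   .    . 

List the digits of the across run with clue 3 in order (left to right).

3 in 2 cells must be {1,2}; 4 in 2 cells must be {1,3}.
The 3 across and the 4 down share only 1, so R1C2 = 1.
R2C2 = 4 − 1 = 3 completes the 4 down.
R1C1 = 3 − 1 = 2 completes the 3 across.
R2C1 = 11 − 3 = 8 completes the 11 across.

2 1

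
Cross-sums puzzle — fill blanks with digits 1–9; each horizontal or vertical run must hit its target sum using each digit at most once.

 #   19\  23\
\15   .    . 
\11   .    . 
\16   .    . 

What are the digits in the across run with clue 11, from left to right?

3 8

16 in 2 cells must be {7,9}; 23 in 3 cells must be {6,8,9}.
The 16 across and the 23 down share only 9, so R3C2 = 9.
R3C1 = 16 − 9 = 7 completes the 16 across.
Nothing is forced directly, so branch on R1C1, whose candidates are 8 or 9. If R1C1 = 8: then R1C2 would have to be in {7} for the 15 across but in {6,8} for the 23 down — contradiction. So R1C1 = 9.
R1C2 = 15 − 9 = 6 completes the 15 across.
R2C1 = 19 − 16 = 3 completes the 19 down.
R2C2 = 11 − 3 = 8 completes the 11 across.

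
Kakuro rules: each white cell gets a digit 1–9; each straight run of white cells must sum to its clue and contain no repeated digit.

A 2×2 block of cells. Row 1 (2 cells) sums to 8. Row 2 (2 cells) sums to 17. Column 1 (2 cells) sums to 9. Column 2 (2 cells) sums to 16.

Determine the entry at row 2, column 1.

8

17 in 2 cells must be {8,9}; 16 in 2 cells must be {7,9}.
The 8 across and the 16 down share only 7, so (1,2) = 7.
The 17 across and the 9 down share only 8, so (2,1) = 8.
(2,2) = 17 − 8 = 9 completes the 17 across.
(1,1) = 8 − 7 = 1 completes the 8 across.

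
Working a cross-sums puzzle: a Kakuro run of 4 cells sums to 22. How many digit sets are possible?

11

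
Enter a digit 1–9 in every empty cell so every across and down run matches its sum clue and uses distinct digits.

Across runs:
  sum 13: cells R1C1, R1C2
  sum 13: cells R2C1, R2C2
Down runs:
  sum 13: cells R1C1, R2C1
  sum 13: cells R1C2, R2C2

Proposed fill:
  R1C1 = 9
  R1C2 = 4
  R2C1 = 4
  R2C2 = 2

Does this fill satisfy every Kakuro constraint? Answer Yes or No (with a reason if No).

No — the down run R1C2–R2C2 sums to 6, not 13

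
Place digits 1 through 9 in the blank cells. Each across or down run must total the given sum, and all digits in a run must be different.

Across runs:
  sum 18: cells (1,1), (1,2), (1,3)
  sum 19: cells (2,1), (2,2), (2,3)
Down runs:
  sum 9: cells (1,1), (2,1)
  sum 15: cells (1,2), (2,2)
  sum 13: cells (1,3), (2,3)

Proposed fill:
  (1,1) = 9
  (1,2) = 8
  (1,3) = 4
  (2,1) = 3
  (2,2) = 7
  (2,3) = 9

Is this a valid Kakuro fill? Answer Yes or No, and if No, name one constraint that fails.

No — the across run (1,1)–(1,3) sums to 21, not 18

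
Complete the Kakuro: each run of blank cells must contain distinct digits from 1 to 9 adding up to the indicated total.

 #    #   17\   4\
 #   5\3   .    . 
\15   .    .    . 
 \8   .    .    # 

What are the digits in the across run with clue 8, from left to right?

1 7

3 in 2 cells must be {1,2}; 4 in 2 cells must be {1,3}.
The 3 across and the 4 down share only 1, so R1C3 = 1.
R2C3 = 4 − 1 = 3 completes the 4 down.
R1C2 = 3 − 1 = 2 completes the 3 across.
R2C1 = 4: the only remaining digit allowed by both the 15 across and the 5 down.
R2C2 = 15 − 7 = 8 completes the 15 across.
R3C1 = 5 − 4 = 1 completes the 5 down.
R3C2 = 8 − 1 = 7 completes the 8 across.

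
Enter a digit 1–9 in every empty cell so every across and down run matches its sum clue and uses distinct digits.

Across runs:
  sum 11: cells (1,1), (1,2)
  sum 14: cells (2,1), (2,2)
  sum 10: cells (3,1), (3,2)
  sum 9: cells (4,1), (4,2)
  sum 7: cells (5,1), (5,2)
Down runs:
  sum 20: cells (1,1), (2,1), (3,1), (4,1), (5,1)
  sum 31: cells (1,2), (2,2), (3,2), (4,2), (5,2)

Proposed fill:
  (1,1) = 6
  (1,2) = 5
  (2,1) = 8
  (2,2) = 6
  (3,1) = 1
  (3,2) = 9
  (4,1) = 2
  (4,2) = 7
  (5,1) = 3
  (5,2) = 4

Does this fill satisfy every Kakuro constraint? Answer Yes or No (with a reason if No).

Yes

Across: 6+5=11; 8+6=14; 1+9=10; 2+7=9; 3+4=7. Down: 6+8+1+2+3=20; 5+6+9+7+4=31. No digit repeats within any run.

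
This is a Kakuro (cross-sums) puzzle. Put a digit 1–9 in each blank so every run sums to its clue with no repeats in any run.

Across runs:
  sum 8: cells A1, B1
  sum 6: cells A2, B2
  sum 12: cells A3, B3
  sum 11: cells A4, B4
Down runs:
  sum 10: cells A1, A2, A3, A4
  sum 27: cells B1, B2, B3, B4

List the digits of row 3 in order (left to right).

3, 9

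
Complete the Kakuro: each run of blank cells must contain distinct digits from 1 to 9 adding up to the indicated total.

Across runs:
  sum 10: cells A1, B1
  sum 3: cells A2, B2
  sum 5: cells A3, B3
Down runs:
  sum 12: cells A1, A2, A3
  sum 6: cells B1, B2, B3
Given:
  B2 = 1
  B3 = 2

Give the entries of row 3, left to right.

3 2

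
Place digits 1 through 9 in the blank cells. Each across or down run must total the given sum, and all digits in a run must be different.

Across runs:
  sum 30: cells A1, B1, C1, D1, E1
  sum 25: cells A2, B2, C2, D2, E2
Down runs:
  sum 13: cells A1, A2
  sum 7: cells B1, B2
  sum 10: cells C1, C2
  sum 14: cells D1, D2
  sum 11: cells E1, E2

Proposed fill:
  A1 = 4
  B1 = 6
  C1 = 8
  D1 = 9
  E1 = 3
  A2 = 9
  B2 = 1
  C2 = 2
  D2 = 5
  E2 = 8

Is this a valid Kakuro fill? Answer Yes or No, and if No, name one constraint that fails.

Across: 4+6+8+9+3=30; 9+1+2+5+8=25. Down: 4+9=13; 6+1=7; 8+2=10; 9+5=14; 3+8=11. No digit repeats within any run.

Yes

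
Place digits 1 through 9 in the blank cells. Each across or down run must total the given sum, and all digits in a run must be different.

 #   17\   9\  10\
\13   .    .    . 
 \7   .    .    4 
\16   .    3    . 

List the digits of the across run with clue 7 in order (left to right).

2, 1, 4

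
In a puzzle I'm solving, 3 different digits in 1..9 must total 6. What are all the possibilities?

{1,2,3}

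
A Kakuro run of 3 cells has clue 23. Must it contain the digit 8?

Yes

The only way to make 23 from 3 distinct digits is {6,8,9}, which contains 8.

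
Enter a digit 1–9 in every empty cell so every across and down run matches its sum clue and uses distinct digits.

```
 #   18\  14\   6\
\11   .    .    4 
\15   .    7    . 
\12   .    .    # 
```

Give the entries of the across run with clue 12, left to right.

7 5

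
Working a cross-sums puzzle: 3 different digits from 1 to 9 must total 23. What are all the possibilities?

{6,8,9}

3 distinct digits from 1–9 sum between 6 and 24.
Only one set works: {6,8,9}.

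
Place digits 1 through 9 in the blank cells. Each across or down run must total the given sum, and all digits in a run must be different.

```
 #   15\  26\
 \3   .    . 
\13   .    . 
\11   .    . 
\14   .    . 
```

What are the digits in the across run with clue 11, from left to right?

3, 8

3 in 2 cells must be {1,2}.
Only 2 fits R1C2 under both its across sum 3 and down sum 26.
R1C1 = 3 − 2 = 1 completes the 3 across.
Nothing is forced directly, so branch on R4C2, whose candidates are 8 or 9. If R4C2 = 8: that forces R4C1 = 6, R2C1 = 5, after which R2C2 would have to be in {8} for the 13 across but in {7,9} for the 26 down — contradiction. So R4C2 = 9.
R4C1 = 14 − 9 = 5 completes the 14 across.
No cell is forced outright now. R2C1 can only be 6 or 7 (the digits allowed by both its 13 across and its 15 down). If R2C1 = 7: then R2C2 would have to be in {6} for the 13 across but in {7,8} for the 26 down — contradiction. So R2C1 = 6.
R2C2 = 13 − 6 = 7 completes the 13 across.
R3C1 = 15 − 12 = 3 completes the 15 down.
R3C2 = 11 − 3 = 8 completes the 11 across.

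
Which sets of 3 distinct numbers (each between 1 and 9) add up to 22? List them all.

{5,8,9}; {6,7,9}

3 distinct digits from 1–9 sum between 6 and 24.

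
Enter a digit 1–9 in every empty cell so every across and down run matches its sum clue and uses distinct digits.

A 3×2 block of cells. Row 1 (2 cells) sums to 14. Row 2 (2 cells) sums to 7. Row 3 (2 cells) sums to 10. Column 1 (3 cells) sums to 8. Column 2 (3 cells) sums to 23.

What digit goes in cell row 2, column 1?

1

23 in 3 cells must be {6,8,9}.
The 14 across and the 8 down share only 5, so (1,1) = 5.
(1,2) = 14 − 5 = 9 completes the 14 across.
Given what's placed, (2,2) must be 6 to fit the 7 across and 23 down.
(3,2) = 23 − 15 = 8 completes the 23 down.
(2,1) = 7 − 6 = 1 completes the 7 across.
(3,1) = 10 − 8 = 2 completes the 10 across.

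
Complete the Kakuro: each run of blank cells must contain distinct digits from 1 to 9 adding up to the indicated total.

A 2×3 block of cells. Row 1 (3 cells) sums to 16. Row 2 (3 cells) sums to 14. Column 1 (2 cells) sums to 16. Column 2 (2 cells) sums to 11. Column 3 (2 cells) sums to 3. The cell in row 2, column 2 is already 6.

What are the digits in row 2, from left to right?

7, 6, 1

16 in 2 cells must be {7,9}; 3 in 2 cells must be {1,2}.
(1,2) = 11 − 6 = 5 completes the 11 down.
Given what's placed, (1,3) must be 2 to fit the 16 across and 3 down.
(2,1) = 7: the only remaining digit allowed by both the 14 across and the 16 down.
(2,3) = 14 − 13 = 1 completes the 14 across.
(1,1) = 16 − 7 = 9 completes the 16 across.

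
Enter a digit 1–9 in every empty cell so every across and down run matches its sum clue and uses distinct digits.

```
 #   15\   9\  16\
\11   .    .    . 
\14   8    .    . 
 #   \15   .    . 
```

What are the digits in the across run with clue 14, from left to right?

8, 2, 4

R1C1 = 15 − 8 = 7 completes the 15 down.
Intersecting the 15 across with the 9 down forces R3C2 = 6.
R3C3 = 15 − 6 = 9 completes the 15 across.
R1C2 = 1: the only remaining digit allowed by both the 11 across and the 9 down.
R1C3 = 11 − 8 = 3 completes the 11 across.
R2C2 = 9 − 7 = 2 completes the 9 down.
R2C3 = 14 − 10 = 4 completes the 14 across.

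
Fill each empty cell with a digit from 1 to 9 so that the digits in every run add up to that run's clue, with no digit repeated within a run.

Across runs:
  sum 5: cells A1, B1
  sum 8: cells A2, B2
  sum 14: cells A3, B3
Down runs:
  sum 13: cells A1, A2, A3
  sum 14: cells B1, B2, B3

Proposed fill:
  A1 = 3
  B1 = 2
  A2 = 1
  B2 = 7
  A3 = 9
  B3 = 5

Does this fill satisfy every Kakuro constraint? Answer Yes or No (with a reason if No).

Across: 3+2=5; 1+7=8; 9+5=14. Down: 3+1+9=13; 2+7+5=14. No digit repeats within any run.

Yes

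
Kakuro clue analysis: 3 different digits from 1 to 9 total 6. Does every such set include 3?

Yes

The only way to make 6 from 3 distinct digits is {1,2,3}, which contains 3.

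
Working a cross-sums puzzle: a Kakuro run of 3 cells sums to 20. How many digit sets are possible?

3 distinct digits from 1–9 sum between 6 and 24.
Enumerating: {3,8,9}, {4,7,9}, {5,6,9}, {5,7,8}.

4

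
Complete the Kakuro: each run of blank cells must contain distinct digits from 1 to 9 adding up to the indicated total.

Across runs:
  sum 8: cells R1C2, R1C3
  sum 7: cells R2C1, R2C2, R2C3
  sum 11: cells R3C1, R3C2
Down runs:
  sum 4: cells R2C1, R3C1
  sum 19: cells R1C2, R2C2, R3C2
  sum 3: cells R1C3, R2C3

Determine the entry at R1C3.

1

7 in 3 cells must be {1,2,4}; 4 in 2 cells must be {1,3}; 3 in 2 cells must be {1,2}.
The 7 across and the 4 down share only 1, so R2C1 = 1.
R2C3 = 2: the only remaining digit allowed by both the 7 across and the 3 down.
R3C1 = 4 − 1 = 3 completes the 4 down.
R3C2 = 11 − 3 = 8 completes the 11 across.
R1C3 = 3 − 2 = 1 completes the 3 down.
R2C2 = 7 − 3 = 4 completes the 7 across.
R1C2 = 8 − 1 = 7 completes the 8 across.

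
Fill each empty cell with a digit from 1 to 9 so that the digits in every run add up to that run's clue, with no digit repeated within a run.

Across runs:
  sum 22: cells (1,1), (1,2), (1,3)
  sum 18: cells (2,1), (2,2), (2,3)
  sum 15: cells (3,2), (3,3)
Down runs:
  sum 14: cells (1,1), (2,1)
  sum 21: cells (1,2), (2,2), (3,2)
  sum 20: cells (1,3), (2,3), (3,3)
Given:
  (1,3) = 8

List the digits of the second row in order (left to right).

Nothing is forced directly, so branch on (3,3), whose candidates are 7 or 9. If (3,3) = 9: that forces (2,3) = 3, (3,2) = 6, after which (1,2) would have to be in {5,9} for the 22 across but in {7,8} for the 21 down — contradiction. So (3,3) = 7.
(2,3) = 20 − 15 = 5 completes the 20 down.
(3,2) = 15 − 7 = 8 completes the 15 across.
Given what's placed, (1,2) must be 9 to fit the 22 across and 21 down.
(2,2) = 21 − 17 = 4 completes the 21 down.
(1,1) = 22 − 17 = 5 completes the 22 across.
(2,1) = 18 − 9 = 9 completes the 18 across.

9 4 5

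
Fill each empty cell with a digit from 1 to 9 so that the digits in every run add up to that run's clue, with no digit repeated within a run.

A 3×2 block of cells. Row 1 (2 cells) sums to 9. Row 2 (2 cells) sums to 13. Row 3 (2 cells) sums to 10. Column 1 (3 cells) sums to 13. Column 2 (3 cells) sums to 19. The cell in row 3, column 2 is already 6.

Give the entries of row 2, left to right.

(3,1) = 10 − 6 = 4 completes the 10 across.
Nothing is forced directly, so branch on (1,2), whose candidates are 4 or 5 or 8. If (1,2) = 4: then (1,1) would have to be in {5} for the 9 across but in {1,2,3,6,7,8} for the 13 down — contradiction. If (1,2) = 5: then (1,1) would have to be in {4} for the 9 across but in {1,2,3,6,7,8} for the 13 down — contradiction. So (1,2) = 8.
(1,1) = 9 − 8 = 1 completes the 9 across.
(2,1) = 13 − 5 = 8 completes the 13 down.
(2,2) = 13 − 8 = 5 completes the 13 across.

8 5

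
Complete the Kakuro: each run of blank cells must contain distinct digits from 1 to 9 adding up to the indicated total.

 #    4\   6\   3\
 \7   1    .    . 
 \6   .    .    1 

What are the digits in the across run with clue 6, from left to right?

3 2 1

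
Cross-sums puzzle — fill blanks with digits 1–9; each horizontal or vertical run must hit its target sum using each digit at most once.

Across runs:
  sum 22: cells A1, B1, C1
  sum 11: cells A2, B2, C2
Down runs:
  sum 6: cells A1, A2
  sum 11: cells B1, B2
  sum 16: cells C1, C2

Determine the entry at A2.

1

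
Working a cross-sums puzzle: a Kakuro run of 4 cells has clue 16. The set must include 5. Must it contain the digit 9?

Counterexample: {1,2,5,8} sums to 16 under that restriction without using 9.

No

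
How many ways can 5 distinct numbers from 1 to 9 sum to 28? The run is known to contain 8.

5 distinct digits from 1–9 sum between 15 and 35.
Keeping only sets containing 8.
Enumerating: {1,3,7,8,9}, {1,4,6,8,9}, {2,3,6,8,9}, {2,4,5,8,9}, {2,5,6,7,8}, {3,4,6,7,8}.

6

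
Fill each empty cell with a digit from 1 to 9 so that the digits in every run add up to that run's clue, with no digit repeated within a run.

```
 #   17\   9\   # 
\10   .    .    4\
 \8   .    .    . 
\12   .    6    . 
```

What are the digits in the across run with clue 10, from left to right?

4 in 2 cells must be {1,3}.
R3C3 = 1: the only remaining digit allowed by both the 12 across and the 4 down.
R2C3 = 4 − 1 = 3 completes the 4 down.
R3C1 = 12 − 7 = 5 completes the 12 across.
Given what's placed, R2C1 must be 4 to fit the 8 across and 17 down.
R2C2 = 8 − 7 = 1 completes the 8 across.
R1C1 = 17 − 9 = 8 completes the 17 down.
R1C2 = 10 − 8 = 2 completes the 10 across.

8 2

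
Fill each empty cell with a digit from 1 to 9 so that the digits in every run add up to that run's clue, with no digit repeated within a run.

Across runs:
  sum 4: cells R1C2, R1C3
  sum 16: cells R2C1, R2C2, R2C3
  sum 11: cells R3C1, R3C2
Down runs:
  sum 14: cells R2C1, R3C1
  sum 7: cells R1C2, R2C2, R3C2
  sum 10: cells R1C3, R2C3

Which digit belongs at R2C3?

4 in 2 cells must be {1,3}; 7 in 3 cells must be {1,2,4}.
The 4 across and the 7 down share only 1, so R1C2 = 1.
R1C3 = 4 − 1 = 3 completes the 4 across.
R2C3 = 10 − 3 = 7 completes the 10 down.
R2C2 = 4: the only remaining digit allowed by both the 16 across and the 7 down.
R3C2 = 7 − 5 = 2 completes the 7 down.
R2C1 = 16 − 11 = 5 completes the 16 across.
R3C1 = 11 − 2 = 9 completes the 11 across.

7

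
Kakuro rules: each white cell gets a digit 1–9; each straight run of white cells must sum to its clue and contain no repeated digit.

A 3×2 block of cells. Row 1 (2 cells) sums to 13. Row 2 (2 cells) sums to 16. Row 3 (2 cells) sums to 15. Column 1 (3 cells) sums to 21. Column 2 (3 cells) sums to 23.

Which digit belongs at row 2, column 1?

7

16 in 2 cells must be {7,9}; 23 in 3 cells must be {6,8,9}.
The 16 across and the 23 down share only 9, so (2,2) = 9.
(2,1) = 16 − 9 = 7 completes the 16 across.
Nothing is forced directly, so branch on (1,2), whose candidates are 6 or 8. If (1,2) = 6: then (1,1) would have to be in {7} for the 13 across but in {5,6,8,9} for the 21 down — contradiction. So (1,2) = 8.
(1,1) = 13 − 8 = 5 completes the 13 across.
(3,1) = 21 − 12 = 9 completes the 21 down.
(3,2) = 15 − 9 = 6 completes the 15 across.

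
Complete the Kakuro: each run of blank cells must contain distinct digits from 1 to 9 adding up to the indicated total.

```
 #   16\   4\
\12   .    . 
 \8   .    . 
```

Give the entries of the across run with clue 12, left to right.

16 in 2 cells must be {7,9}; 4 in 2 cells must be {1,3}.
The 12 across and the 4 down share only 3, so R1C2 = 3.
The 8 across and the 16 down share only 7, so R2C1 = 7.
R2C2 = 8 − 7 = 1 completes the 8 across.
R1C1 = 12 − 3 = 9 completes the 12 across.

9, 3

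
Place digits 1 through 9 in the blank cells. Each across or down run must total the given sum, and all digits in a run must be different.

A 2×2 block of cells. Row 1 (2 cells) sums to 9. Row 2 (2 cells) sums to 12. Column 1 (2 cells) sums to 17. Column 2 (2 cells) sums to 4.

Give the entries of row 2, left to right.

9 3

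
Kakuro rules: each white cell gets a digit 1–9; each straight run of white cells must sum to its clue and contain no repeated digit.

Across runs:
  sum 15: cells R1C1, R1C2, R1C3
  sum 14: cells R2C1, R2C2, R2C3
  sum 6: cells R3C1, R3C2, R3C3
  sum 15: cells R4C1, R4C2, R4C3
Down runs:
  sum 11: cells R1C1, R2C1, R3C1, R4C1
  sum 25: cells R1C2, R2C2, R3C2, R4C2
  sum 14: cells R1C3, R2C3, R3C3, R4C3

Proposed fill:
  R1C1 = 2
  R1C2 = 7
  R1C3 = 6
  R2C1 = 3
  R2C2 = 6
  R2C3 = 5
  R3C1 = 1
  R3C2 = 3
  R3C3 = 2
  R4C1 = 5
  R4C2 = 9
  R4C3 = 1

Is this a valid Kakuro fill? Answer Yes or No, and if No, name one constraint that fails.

Across: 2+7+6=15; 3+6+5=14; 1+3+2=6; 5+9+1=15. Down: 2+3+1+5=11; 7+6+3+9=25; 6+5+2+1=14. No digit repeats within any run.

Yes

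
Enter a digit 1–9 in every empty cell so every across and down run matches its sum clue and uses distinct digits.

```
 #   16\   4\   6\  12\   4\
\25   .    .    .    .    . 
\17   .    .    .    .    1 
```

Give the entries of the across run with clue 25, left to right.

16 in 2 cells must be {7,9}; 4 in 2 cells must be {1,3}.
R1C5 = 4 − 1 = 3 completes the 4 down.
R2C1 = 7: the only remaining digit allowed by both the 17 across and the 16 down.
Given what's placed, R2C2 must be 3 to fit the 17 across and 4 down.
R2C4 = 4: the only remaining digit allowed by both the 17 across and the 12 down.
R1C1 = 16 − 7 = 9 completes the 16 down.
R1C2 = 4 − 3 = 1 completes the 4 down.
R1C4 = 12 − 4 = 8 completes the 12 down.
R2C3 = 17 − 15 = 2 completes the 17 across.
R1C3 = 25 − 21 = 4 completes the 25 across.

9, 1, 4, 8, 3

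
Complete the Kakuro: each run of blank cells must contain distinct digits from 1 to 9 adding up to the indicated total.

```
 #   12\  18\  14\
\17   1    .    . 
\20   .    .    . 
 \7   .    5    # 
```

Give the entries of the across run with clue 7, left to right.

2, 5

R1C3 = 9: the only remaining digit allowed by both the 17 across and the 14 down.
R2C3 = 14 − 9 = 5 completes the 14 down.
R3C1 = 7 − 5 = 2 completes the 7 across.
R1C2 = 17 − 10 = 7 completes the 17 across.
R2C1 = 12 − 3 = 9 completes the 12 down.
R2C2 = 20 − 14 = 6 completes the 20 across.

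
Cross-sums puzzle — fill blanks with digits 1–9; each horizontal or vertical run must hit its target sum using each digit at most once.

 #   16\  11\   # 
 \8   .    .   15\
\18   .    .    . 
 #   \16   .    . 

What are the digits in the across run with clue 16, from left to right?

16 in 2 cells must be {7,9}.
The 8 across and the 16 down share only 7, so R1C1 = 7.
R1C2 = 8 − 7 = 1 completes the 8 across.
R2C1 = 16 − 7 = 9 completes the 16 down.
R3C2 = 7: the only remaining digit allowed by both the 16 across and the 11 down.
R3C3 = 16 − 7 = 9 completes the 16 across.
R2C2 = 11 − 8 = 3 completes the 11 down.
R2C3 = 18 − 12 = 6 completes the 18 across.

7, 9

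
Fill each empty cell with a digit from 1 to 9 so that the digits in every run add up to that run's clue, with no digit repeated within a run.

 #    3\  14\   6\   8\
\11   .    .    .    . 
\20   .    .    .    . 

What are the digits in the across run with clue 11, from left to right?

1, 5, 2, 3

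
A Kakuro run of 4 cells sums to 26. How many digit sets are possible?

5

4 distinct digits from 1–9 sum between 10 and 30.
Enumerating: {2,7,8,9}, {3,6,8,9}, {4,5,8,9}, {4,6,7,9}, {5,6,7,8}.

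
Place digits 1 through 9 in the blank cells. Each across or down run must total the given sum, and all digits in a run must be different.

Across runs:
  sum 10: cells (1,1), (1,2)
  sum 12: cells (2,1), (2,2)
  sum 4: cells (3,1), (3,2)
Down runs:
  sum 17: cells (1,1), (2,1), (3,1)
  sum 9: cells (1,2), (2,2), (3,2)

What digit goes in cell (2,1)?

4 in 2 cells must be {1,3}.
Nothing is forced directly, so branch on (2,2), whose candidates are 3 or 4 or 5. If (2,2) = 3: that forces (2,1) = 9, (3,2) = 1, after which (1,2) would have to be in {1,2,3,4,6,7,8,9} for the 10 across but in {5} for the 9 down — contradiction. If (2,2) = 4: that forces (2,1) = 8, (3,1) = 3, after which (3,2) would have to be in {1} for the 4 across but in {2,3} for the 9 down — contradiction. So (2,2) = 5.
(2,1) = 12 − 5 = 7 completes the 12 across.
Given what's placed, (3,1) must be 1 to fit the 4 across and 17 down.
(3,2) = 4 − 1 = 3 completes the 4 across.
(1,1) = 17 − 8 = 9 completes the 17 down.
(1,2) = 10 − 9 = 1 completes the 10 across.

7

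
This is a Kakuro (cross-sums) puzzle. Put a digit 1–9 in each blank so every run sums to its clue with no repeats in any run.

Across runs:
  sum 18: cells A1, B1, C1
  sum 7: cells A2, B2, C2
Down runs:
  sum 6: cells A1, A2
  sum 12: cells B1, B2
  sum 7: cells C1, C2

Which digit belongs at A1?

7 in 3 cells must be {1,2,4}.
The 7 across and the 12 down share only 4, so B2 = 4.
B1 = 12 − 4 = 8 completes the 12 down.
Nothing is forced directly, so branch on A1, whose candidates are 1 or 4. If A1 = 1: then C1 would have to be in {9} for the 18 across but in {1,2,3,4,5,6} for the 7 down — contradiction. So A1 = 4.
C1 = 18 − 12 = 6 completes the 18 across.
A2 = 6 − 4 = 2 completes the 6 down.
C2 = 7 − 6 = 1 completes the 7 across.

4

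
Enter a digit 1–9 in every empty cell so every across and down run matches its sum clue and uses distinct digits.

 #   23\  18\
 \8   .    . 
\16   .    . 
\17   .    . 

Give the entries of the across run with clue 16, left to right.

9 7

16 in 2 cells must be {7,9}; 17 in 2 cells must be {8,9}; 23 in 3 cells must be {6,8,9}.
The 8 across and the 23 down share only 6, so R1C1 = 6.
R1C2 = 8 − 6 = 2 completes the 8 across.
Given what's placed, R2C1 must be 9 to fit the 16 across and 23 down.
R2C2 = 16 − 9 = 7 completes the 16 across.
R3C1 = 23 − 15 = 8 completes the 23 down.
R3C2 = 17 − 8 = 9 completes the 17 across.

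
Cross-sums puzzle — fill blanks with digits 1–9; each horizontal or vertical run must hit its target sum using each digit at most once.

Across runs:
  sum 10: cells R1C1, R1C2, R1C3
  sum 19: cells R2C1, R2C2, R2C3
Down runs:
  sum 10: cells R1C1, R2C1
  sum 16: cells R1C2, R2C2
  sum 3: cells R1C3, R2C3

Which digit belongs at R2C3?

16 in 2 cells must be {7,9}; 3 in 2 cells must be {1,2}.
The 10 across and the 16 down share only 7, so R1C2 = 7.
R2C2 = 16 − 7 = 9 completes the 16 down.
Given what's placed, R2C3 must be 2 to fit the 19 across and 3 down.
R1C3 = 3 − 2 = 1 completes the 3 down.
R2C1 = 19 − 11 = 8 completes the 19 across.
R1C1 = 10 − 8 = 2 completes the 10 across.

2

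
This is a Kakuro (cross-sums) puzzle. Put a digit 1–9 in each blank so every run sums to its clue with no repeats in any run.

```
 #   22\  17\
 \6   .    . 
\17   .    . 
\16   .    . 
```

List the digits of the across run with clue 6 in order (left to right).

17 in 2 cells must be {8,9}; 16 in 2 cells must be {7,9}.
The 6 across and the 22 down share only 5, so R1C1 = 5.
R1C2 = 6 − 5 = 1 completes the 6 across.
Given what's placed, R2C2 must be 9 to fit the 17 across and 17 down.
R3C1 = 9: the only remaining digit allowed by both the 16 across and the 22 down.
R3C2 = 16 − 9 = 7 completes the 16 across.
R2C1 = 17 − 9 = 8 completes the 17 across.

5 1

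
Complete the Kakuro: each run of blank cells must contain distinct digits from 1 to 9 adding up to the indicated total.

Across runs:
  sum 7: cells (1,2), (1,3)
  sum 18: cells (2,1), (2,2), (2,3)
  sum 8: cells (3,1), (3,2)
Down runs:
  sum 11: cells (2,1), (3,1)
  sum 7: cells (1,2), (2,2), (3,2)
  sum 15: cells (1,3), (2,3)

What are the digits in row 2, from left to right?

5 4 9

7 in 3 cells must be {1,2,4}.
The 7 across and the 15 down share only 6, so (1,3) = 6.
(2,3) = 15 − 6 = 9 completes the 15 down.
(1,2) = 7 − 6 = 1 completes the 7 across.
(3,2) = 2: the only remaining digit allowed by both the 8 across and the 7 down.
(2,2) = 7 − 3 = 4 completes the 7 down.
(3,1) = 8 − 2 = 6 completes the 8 across.
(2,1) = 18 − 13 = 5 completes the 18 across.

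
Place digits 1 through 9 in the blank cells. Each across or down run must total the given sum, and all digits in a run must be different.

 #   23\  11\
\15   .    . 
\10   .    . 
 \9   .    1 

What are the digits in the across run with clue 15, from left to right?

23 in 3 cells must be {6,8,9}.
R3C1 = 9 − 1 = 8 completes the 9 across.
No cell is forced outright now. R1C1 can only be 6 or 9 (the digits allowed by both its 15 across and its 23 down). If R1C1 = 6: then R1C2 would have to be in {9} for the 15 across but in {2,3,4,6,7,8} for the 11 down — contradiction. So R1C1 = 9.
R1C2 = 15 − 9 = 6 completes the 15 across.
R2C1 = 23 − 17 = 6 completes the 23 down.
R2C2 = 10 − 6 = 4 completes the 10 across.

9, 6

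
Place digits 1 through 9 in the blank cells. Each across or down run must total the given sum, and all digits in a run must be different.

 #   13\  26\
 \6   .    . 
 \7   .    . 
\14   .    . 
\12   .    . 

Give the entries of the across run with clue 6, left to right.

Nothing is forced directly, so branch on R3C1, whose candidates are 5 or 6. If R3C1 = 6: that forces R3C2 = 8, R4C1 = 4, after which R4C2 would have to be in {8} for the 12 across but in {2,3,4,5,6,7,9} for the 26 down — contradiction. So R3C1 = 5.
R3C2 = 14 − 5 = 9 completes the 14 across.
Nothing is forced directly, so branch on R4C1, whose candidates are 3 or 4. If R4C1 = 3: then R4C2 would have to be in {9} for the 12 across but in {2,3,4,5,6,7,8} for the 26 down — contradiction. So R4C1 = 4.
R1C1 = 1: the only remaining digit allowed by both the 6 across and the 13 down.
R1C2 = 6 − 1 = 5 completes the 6 across.
R2C1 = 13 − 10 = 3 completes the 13 down.
R2C2 = 7 − 3 = 4 completes the 7 across.
R4C2 = 12 − 4 = 8 completes the 12 across.

1 5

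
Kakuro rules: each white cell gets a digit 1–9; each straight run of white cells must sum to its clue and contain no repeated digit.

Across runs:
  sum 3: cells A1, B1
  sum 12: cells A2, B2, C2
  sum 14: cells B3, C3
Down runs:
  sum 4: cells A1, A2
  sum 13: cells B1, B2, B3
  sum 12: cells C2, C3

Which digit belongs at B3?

3 in 2 cells must be {1,2}; 4 in 2 cells must be {1,3}.
The 3 across and the 4 down share only 1, so A1 = 1.
B1 = 3 − 1 = 2 completes the 3 across.
A2 = 4 − 1 = 3 completes the 4 down.
No cell is forced outright now. B3 can only be 5 or 6 or 8 (the digits allowed by both its 14 across and its 13 down). If B3 = 5: then B2 would have to be in {1,2,4,5,7,8} for the 12 across but in {6} for the 13 down — contradiction. If B3 = 8: then B2 would have to be in {1,2,4,5,7,8} for the 12 across but in {3} for the 13 down — contradiction. So B3 = 6.
B2 = 13 − 8 = 5 completes the 13 down.
C2 = 12 − 8 = 4 completes the 12 across.
C3 = 14 − 6 = 8 completes the 14 across.

6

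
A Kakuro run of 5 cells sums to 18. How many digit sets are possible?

3

5 distinct digits from 1–9 sum between 15 and 35.
Enumerating: {1,2,3,4,8}, {1,2,3,5,7}, {1,2,4,5,6}.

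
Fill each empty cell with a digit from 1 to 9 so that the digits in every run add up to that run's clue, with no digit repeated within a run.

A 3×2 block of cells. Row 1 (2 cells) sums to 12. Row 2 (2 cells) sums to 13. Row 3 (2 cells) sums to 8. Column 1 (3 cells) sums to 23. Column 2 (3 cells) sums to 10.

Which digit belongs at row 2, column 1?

8

23 in 3 cells must be {6,8,9}.
The 8 across and the 23 down share only 6, so (3,1) = 6.
(3,2) = 8 − 6 = 2 completes the 8 across.
Nothing is forced directly, so branch on (1,1), whose candidates are 8 or 9. If (1,1) = 8: then (1,2) would have to be in {4} for the 12 across but in {1,3,5,7} for the 10 down — contradiction. So (1,1) = 9.
(1,2) = 12 − 9 = 3 completes the 12 across.
(2,1) = 23 − 15 = 8 completes the 23 down.
(2,2) = 13 − 8 = 5 completes the 13 across.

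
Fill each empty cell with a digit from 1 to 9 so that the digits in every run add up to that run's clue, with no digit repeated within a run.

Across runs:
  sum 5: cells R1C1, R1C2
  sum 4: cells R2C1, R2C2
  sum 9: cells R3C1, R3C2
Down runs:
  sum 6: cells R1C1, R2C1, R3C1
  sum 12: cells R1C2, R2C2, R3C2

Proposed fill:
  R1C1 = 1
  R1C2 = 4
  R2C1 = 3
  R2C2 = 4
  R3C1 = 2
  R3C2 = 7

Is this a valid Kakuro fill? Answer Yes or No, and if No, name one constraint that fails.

No — the down run R1C2–R3C2 sums to 15, not 12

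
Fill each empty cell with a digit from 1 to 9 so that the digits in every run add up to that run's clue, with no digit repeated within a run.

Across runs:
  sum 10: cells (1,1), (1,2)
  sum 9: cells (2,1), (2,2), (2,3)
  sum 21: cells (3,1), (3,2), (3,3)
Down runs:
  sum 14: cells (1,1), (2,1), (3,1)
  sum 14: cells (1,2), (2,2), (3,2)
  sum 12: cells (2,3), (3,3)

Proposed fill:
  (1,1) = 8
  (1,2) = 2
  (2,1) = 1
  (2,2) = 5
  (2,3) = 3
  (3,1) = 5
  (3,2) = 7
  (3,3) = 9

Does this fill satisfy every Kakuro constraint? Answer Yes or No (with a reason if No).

Across: 8+2=10; 1+5+3=9; 5+7+9=21. Down: 8+1+5=14; 2+5+7=14; 3+9=12. No digit repeats within any run.

Yes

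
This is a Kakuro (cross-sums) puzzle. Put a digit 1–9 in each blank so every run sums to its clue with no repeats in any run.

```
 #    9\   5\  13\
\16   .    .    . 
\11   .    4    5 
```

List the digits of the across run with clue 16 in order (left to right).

7 1 8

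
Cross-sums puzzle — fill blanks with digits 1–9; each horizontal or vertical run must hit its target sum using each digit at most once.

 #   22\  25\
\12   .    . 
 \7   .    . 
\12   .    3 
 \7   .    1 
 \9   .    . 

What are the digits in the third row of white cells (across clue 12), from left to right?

9 3

R3C1 = 12 − 3 = 9 completes the 12 across.
R4C1 = 7 − 1 = 6 completes the 7 across.
R1C1 = 4: the only remaining digit allowed by both the 12 across and the 22 down.
R1C2 = 12 − 4 = 8 completes the 12 across.
No cell is forced outright now. R2C1 can only be 1 or 2 (the digits allowed by both its 7 across and its 22 down). If R2C1 = 2: then R2C2 would have to be in {5} for the 7 across but in {4,6,7,9} for the 25 down — contradiction. So R2C1 = 1.
R2C2 = 7 − 1 = 6 completes the 7 across.
R5C1 = 22 − 20 = 2 completes the 22 down.
R5C2 = 9 − 2 = 7 completes the 9 across.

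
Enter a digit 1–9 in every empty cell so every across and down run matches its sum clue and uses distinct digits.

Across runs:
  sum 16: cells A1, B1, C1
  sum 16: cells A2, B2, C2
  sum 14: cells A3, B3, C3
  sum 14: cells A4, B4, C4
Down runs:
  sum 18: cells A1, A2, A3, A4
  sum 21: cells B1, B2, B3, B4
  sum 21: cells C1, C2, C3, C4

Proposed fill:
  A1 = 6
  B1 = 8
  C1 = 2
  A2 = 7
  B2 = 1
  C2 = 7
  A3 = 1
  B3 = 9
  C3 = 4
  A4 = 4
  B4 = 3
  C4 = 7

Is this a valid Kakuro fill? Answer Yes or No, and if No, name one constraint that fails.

No — the down run C1–C4 sums to 20, not 21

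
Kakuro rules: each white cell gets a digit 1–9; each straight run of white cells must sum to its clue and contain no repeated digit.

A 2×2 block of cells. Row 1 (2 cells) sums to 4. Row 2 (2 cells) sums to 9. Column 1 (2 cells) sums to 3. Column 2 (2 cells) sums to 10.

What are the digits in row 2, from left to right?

4 in 2 cells must be {1,3}; 3 in 2 cells must be {1,2}.
The 4 across and the 3 down share only 1, so (1,1) = 1.
(1,2) = 4 − 1 = 3 completes the 4 across.
(2,1) = 3 − 1 = 2 completes the 3 down.
(2,2) = 9 − 2 = 7 completes the 9 across.

2 7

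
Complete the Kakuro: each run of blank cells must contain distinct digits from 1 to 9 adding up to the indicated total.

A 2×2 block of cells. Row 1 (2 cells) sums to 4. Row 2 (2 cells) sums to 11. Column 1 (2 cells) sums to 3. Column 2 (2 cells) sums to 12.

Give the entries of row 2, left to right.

2, 9

4 in 2 cells must be {1,3}; 3 in 2 cells must be {1,2}.
The 4 across and the 3 down share only 1, so (1,1) = 1.
(1,2) = 4 − 1 = 3 completes the 4 across.
(2,1) = 3 − 1 = 2 completes the 3 down.
(2,2) = 11 − 2 = 9 completes the 11 across.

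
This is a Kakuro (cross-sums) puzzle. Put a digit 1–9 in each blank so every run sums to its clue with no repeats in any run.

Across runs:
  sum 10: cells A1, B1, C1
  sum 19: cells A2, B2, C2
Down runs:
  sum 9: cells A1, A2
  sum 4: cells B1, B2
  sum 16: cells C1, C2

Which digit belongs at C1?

7

4 in 2 cells must be {1,3}; 16 in 2 cells must be {7,9}.
The 10 across and the 16 down share only 7, so C1 = 7.
The 19 across and the 4 down share only 3, so B2 = 3.
C2 = 16 − 7 = 9 completes the 16 down.
B1 = 4 − 3 = 1 completes the 4 down.
A2 = 19 − 12 = 7 completes the 19 across.
A1 = 10 − 8 = 2 completes the 10 across.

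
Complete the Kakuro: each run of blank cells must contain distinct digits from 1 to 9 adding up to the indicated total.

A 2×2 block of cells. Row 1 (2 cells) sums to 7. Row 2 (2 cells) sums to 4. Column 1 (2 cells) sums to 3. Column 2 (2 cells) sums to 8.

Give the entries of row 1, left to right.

2 5

4 in 2 cells must be {1,3}; 3 in 2 cells must be {1,2}.
The 4 across and the 3 down share only 1, so (2,1) = 1.
(2,2) = 4 − 1 = 3 completes the 4 across.
(1,1) = 3 − 1 = 2 completes the 3 down.
(1,2) = 7 − 2 = 5 completes the 7 across.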